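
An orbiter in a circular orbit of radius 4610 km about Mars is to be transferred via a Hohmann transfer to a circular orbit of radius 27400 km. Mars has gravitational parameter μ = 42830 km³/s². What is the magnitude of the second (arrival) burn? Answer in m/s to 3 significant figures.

Δv₂ = 579 m/s

The Hohmann ellipse has a_t = (r₁ + r₂)/2 = 16005 km.
On the circular orbit at r = 27400 km, v_c = √(μ/r) = 1.2503 km/s.
Vis-viva on the transfer ellipse at r = 27400 km gives v_t = √[μ(2/r − 1/a_t)] = 0.67100 km/s.
Δv₂ = |v_t − v_c| = |0.67100 − 1.2503| = 0.5793 km/s.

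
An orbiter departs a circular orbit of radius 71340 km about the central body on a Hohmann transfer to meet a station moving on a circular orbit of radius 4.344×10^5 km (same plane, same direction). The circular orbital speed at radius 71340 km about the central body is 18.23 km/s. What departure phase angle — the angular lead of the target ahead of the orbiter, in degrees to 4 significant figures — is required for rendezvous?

φ = 100.1°

From the circular-orbit relation v² = μ/r at r = 71340 km: μ = v²r = (18.23)² × 71340 = 2.37086×10^7 km³/s².
Transfer-ellipse semi-major axis a_t = (r₁ + r₂)/2 = (71340 + 4.344×10^5)/2 = 2.5287×10^5 km.
The half-period of the transfer ellipse is t = π√(a_t³/μ) = 82043 s.
Target angular speed ω₂ = √(μ/r₂³) = 1.7007×10^-5 rad/s.
Angle swept by the target during transfer: ω₂·t = 1.3953 rad = 79.94°.
The orbiter traverses 180° on the transfer ellipse, so the target must lead by 180° − 79.94° = 100.1°.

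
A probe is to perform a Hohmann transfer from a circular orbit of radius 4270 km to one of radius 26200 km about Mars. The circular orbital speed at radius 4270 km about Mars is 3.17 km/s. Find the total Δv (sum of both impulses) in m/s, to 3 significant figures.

Δv = 1590 m/s

From the circular-orbit relation v² = μ/r at r = 4270 km: μ = v²r = (3.17)² × 4270 = 42908.8 km³/s².
Semi-major axis of the transfer orbit: a_t = (4270 + 26200)/2 = 15235 km.
Circular speed at r₁: v₁ = √(μ/r₁) = √(42908.8/4270) = 3.1700 km/s.
Transfer-orbit speed at r₁ (vis-viva equation): v_p = √[μ(2/r₁ − 1/a_t)] = 4.1571 km/s.
First burn Δv₁ = |v_p − v₁| = 0.9871 km/s.
At r₂, v₂ = √(μ/r₂) = 1.2797 km/s.
Transfer-orbit speed at r₂: v_a = √[μ(2/r₂ − 1/a_t)] = 0.67751 km/s.
Second burn Δv₂ = |v₂ − v_a| = 0.6022 km/s.
Δv = Δv₁ + Δv₂ = 0.9871 + 0.6022 = 1.589 km/s.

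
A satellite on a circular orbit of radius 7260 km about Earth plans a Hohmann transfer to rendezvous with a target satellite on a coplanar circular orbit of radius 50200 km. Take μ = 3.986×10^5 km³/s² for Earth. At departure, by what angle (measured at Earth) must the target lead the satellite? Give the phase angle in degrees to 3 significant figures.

φ = 102°

Transfer-ellipse semi-major axis a_t = (r₁ + r₂)/2 = (7260 + 50200)/2 = 28730 km.
Transfer time t = π√(a_t³/μ) = 24232 s.
Target angular speed ω₂ = √(μ/r₂³) = 5.6132×10^-5 rad/s.
Angle swept by the target during transfer: ω₂·t = 1.3602 rad = 77.93°.
Arrival is 180° from departure on the ellipse, so φ = 180° − 77.93° = 102°.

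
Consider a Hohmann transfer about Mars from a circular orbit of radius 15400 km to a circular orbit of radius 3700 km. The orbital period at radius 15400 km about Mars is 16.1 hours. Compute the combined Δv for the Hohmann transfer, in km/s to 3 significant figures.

From Kepler's third law T² = 4π²r³/μ at r = 15400 km, T = 16.1 hours = 16.1 × 3600 s = 57960 s: μ = 4π²r³/T² = 42920.5 km³/s².
The Hohmann ellipse has a_t = (r₁ + r₂)/2 = 9550 km.
At r₁ the circular-orbit speed is v₁ = √(μ/r₁) = 1.6694 km/s.
On the transfer ellipse at r₁, vis-viva gives v_a = √[μ(2/r₁ − 1/a_t)] = 1.0391 km/s.
First burn Δv₁ = |v_a − v₁| = 0.6303 km/s.
At r₂, v₂ = √(μ/r₂) = 3.4059 km/s.
Transfer-orbit speed at r₂: v_p = √[μ(2/r₂ − 1/a_t)] = 4.3250 km/s.
Second burn Δv₂ = |v₂ − v_p| = 0.9191 km/s.
Δv = Δv₁ + Δv₂ = 0.6303 + 0.9191 = 1.549 km/s.

Δv = 1.55 km/s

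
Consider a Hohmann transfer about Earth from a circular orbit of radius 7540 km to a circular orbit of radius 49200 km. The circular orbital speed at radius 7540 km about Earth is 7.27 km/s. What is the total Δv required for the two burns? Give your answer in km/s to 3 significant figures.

From the circular-orbit relation v² = μ/r at r = 7540 km: μ = v²r = (7.27)² × 7540 = 3.98511×10^5 km³/s².
Semi-major axis of the transfer orbit: a_t = (7540 + 49200)/2 = 28370 km.
At r₁ the circular-orbit speed is v₁ = √(μ/r₁) = 7.270 km/s.
On the transfer ellipse at r₁, vis-viva gives v_p = √[μ(2/r₁ − 1/a_t)] = 9.574 km/s.
First burn Δv₁ = |v_p − v₁| = 2.304 km/s.
At r₂, v₂ = √(μ/r₂) = 2.846 km/s.
Transfer-orbit speed at r₂: v_a = √[μ(2/r₂ − 1/a_t)] = 1.467 km/s.
Second burn Δv₂ = |v₂ − v_a| = 1.379 km/s.
Total Δv = Δv₁ + Δv₂ = 3.683 km/s.

Δv = 3.68 km/s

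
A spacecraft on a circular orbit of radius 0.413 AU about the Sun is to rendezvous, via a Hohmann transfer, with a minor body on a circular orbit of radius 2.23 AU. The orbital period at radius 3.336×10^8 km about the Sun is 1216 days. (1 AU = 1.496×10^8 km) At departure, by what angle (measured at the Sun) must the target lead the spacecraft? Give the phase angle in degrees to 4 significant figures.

From Kepler's third law T² = 4π²r³/μ at r = 3.336×10^8 km, T = 1216 days = 1216 × 86400 s = 1.050624×10^8 s: μ = 4π²r³/T² = 1.32783×10^11 km³/s².
In km: r₁ = 0.413 × 1.496×10^8 = 6.17848×10^7 km; r₂ = 2.23 × 1.496×10^8 = 3.33608×10^8 km.
The Hohmann ellipse has a_t = (r₁ + r₂)/2 = 1.976964×10^8 km.
Transfer time t = π√(a_t³/μ) = 2.396494×10^7 s.
Target angular speed ω₂ = √(μ/r₂³) = 5.980217×10^-8 rad/s.
Angle swept by the target during transfer: ω₂·t = 1.43316 rad = 82.11°.
The spacecraft traverses 180° on the transfer ellipse, so the target must lead by 180° − 82.11° = 97.89°.

φ = 97.89°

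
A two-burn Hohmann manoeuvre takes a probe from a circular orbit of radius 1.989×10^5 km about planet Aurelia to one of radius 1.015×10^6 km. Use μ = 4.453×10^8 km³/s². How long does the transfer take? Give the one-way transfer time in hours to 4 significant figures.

t = 19.55 hours

Semi-major axis of the transfer orbit: a_t = (1.989×10^5 + 1.015×10^6)/2 = 6.0695×10^5 km.
Transfer time t = π√(a_t³/μ) = π√((6.0695×10^5)³ / 4.453×10^8) = 70397 s.
Converting: 70397 s ÷ 3600 s/hour = 19.55 hours.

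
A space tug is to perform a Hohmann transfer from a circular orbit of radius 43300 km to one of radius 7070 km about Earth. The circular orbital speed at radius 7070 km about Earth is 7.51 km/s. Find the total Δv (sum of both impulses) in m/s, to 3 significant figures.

From the circular-orbit relation v² = μ/r at r = 7070 km: μ = v²r = (7.51)² × 7070 = 3.98749×10^5 km³/s².
Semi-major axis of the transfer orbit: a_t = (43300 + 7070)/2 = 25185 km.
Circular speed at r₁: v₁ = √(μ/r₁) = √(3.98749×10^5/43300) = 3.035 km/s.
Transfer-orbit speed at r₁ (v² = μ(2/r − 1/a)): v_a = √[μ(2/r₁ − 1/a_t)] = 1.608 km/s.
First burn Δv₁ = |v_a − v₁| = 1.427 km/s.
Circular speed at r₂: v₂ = √(μ/r₂) = 7.510 km/s.
Transfer-orbit speed at r₂: v_p = √[μ(2/r₂ − 1/a_t)] = 9.847 km/s.
Second burn Δv₂ = |v₂ − v_p| = 2.337 km/s.
Δv = Δv₁ + Δv₂ = 1.427 + 2.337 = 3.764 km/s.

Δv = 3760 m/s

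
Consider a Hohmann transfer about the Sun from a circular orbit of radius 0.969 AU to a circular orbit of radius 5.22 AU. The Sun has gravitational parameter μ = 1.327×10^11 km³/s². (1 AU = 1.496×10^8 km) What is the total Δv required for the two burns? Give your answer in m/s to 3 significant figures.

In km: r₁ = 0.969 × 1.496×10^8 = 1.449624×10^8 km; r₂ = 5.22 × 1.496×10^8 = 7.80912×10^8 km.
Semi-major axis of the transfer orbit: a_t = (1.449624×10^8 + 7.80912×10^8)/2 = 4.629372×10^8 km.
At r₁ the circular-orbit speed is v₁ = √(μ/r₁) = 30.26 km/s.
Transfer-orbit speed at r₁ (v² = μ(2/r − 1/a)): v_p = √[μ(2/r₁ − 1/a_t)] = 39.30 km/s.
First burn Δv₁ = |v_p − v₁| = 9.040 km/s.
At r₂, v₂ = √(μ/r₂) = 13.036 km/s.
Transfer-orbit speed at r₂: v_a = √[μ(2/r₂ − 1/a_t)] = 7.2946 km/s.
Second burn Δv₂ = |v₂ − v_a| = 5.741 km/s.
Δv = Δv₁ + Δv₂ = 9.040 + 5.741 = 14.78 km/s.

Δv = 14800 m/s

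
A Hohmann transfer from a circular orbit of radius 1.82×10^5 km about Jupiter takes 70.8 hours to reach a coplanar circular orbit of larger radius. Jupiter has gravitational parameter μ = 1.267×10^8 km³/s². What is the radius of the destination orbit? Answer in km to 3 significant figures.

r₂ = 1.70×10^6 km

Transfer time t = 70.8 hours = 2.5488×10^5 s, and t = π√(a_t³/μ).
So a_t = (μ t²/π²)^(1/3) = (1.267×10^8 × (2.5488×10^5)² / π²)^(1/3) = 9.4127×10^5 km.
Since a_t = (r₁ + r₂)/2, r₂ = 2a_t − r₁ = 2×9.4127×10^5 − 1.820×10^5 = 1.70054×10^6 km.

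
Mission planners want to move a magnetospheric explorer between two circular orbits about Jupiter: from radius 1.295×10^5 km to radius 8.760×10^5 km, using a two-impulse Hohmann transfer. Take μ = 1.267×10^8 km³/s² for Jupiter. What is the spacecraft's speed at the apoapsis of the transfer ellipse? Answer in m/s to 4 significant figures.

v = 6104 m/s

Semi-major axis of the transfer orbit: a_t = (1.295×10^5 + 8.760×10^5)/2 = 5.0275×10^5 km.
The apoapsis of the transfer ellipse is at r = 8.760×10^5 km.
From the vis-viva equation, v = √[μ(2/r − 1/a_t)] = 6.104 km/s.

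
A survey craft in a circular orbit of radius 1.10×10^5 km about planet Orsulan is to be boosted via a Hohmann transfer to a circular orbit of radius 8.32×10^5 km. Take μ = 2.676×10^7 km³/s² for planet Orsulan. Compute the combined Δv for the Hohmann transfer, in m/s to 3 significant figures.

Δv = 8060 m/s

Semi-major axis of the transfer orbit: a_t = (1.100×10^5 + 8.320×10^5)/2 = 4.710×10^5 km.
At r₁ the circular-orbit speed is v₁ = √(μ/r₁) = 15.5972 km/s.
Transfer-orbit speed at r₁ (vis-viva): v_p = √[μ(2/r₁ − 1/a_t)] = 20.7299 km/s.
First burn Δv₁ = |v_p − v₁| = 5.1327 km/s.
At r₂, v₂ = √(μ/r₂) = 5.67128 km/s.
Transfer-orbit speed at r₂: v_a = √[μ(2/r₂ − 1/a_t)] = 2.74074 km/s.
Second burn Δv₂ = |v₂ − v_a| = 2.9305 km/s.
Δv = Δv₁ + Δv₂ = 5.1327 + 2.9305 = 8.063 km/s.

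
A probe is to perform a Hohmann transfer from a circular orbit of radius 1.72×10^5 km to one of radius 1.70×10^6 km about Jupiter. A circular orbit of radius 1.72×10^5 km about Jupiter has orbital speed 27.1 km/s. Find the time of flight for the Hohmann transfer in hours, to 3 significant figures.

t = 70.3 hours

From the circular-orbit relation v² = μ/r at r = 1.72×10^5 km: μ = v²r = (27.1)² × 1.72×10^5 = 1.26319×10^8 km³/s².
Semi-major axis of the transfer orbit: a_t = (1.720×10^5 + 1.700×10^6)/2 = 9.360×10^5 km.
By Kepler's third law the transfer-orbit period is T = 2π√(a_t³/μ), so t = T/2 = 2.531×10^5 s.
Converting: 2.531×10^5 s ÷ 3600 s/hour = 70.3 hours.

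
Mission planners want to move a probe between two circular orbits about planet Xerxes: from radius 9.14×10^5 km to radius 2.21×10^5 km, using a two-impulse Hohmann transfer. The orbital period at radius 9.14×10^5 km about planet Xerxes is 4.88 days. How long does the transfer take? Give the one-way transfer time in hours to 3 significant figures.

t = 28.7 hours

From Kepler's third law T² = 4π²r³/μ at r = 9.14×10^5 km, T = 4.88 days = 4.88 × 86400 s = 4.21632×10^5 s: μ = 4π²r³/T² = 1.69563×10^8 km³/s².
Semi-major axis of the transfer orbit: a_t = (9.140×10^5 + 2.210×10^5)/2 = 5.675×10^5 km.
Transfer time t = π√(a_t³/μ) = π√((5.675×10^5)³ / 1.69563×10^8) = 1.03141×10^5 s.
Converting: 1.03141×10^5 s ÷ 3600 s/hour = 28.7 hours.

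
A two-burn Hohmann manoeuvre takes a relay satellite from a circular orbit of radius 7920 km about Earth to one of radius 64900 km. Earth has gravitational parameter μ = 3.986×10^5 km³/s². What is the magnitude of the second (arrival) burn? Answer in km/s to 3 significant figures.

Semi-major axis of the transfer orbit: a_t = (7920 + 64900)/2 = 36410 km.
On the circular orbit at r = 64900 km, v_c = √(μ/r) = 2.478 km/s.
Transfer-orbit speed at the same r (vis-viva, a = a_t): v_t = √[μ(2/r − 1/a_t)] = 1.156 km/s.
Δv₂ = |v_t − v_c| = |1.156 − 2.478| = 1.322 km/s.

Δv₂ = 1.32 km/s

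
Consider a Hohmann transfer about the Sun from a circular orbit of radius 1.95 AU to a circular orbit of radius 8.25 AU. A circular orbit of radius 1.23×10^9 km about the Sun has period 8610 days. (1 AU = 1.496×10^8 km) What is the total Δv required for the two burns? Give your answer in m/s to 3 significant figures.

From Kepler's third law T² = 4π²r³/μ at r = 1.23×10^9 km, T = 8610 days = 8610 × 86400 s = 7.43904×10^8 s: μ = 4π²r³/T² = 1.32752×10^11 km³/s².
In km: r₁ = 1.95 × 1.496×10^8 = 2.9172×10^8 km; r₂ = 8.25 × 1.496×10^8 = 1.2342×10^9 km.
Semi-major axis of the transfer orbit: a_t = (2.9172×10^8 + 1.2342×10^9)/2 = 7.6296×10^8 km.
At r₁ the circular-orbit speed is v₁ = √(μ/r₁) = 21.33 km/s.
On the transfer ellipse at r₁, v² = μ(2/r − 1/a) gives v_p = √[μ(2/r₁ − 1/a_t)] = 27.13 km/s.
First burn Δv₁ = |v_p − v₁| = 5.800 km/s.
Circular speed at r₂: v₂ = √(μ/r₂) = 10.371 km/s.
Transfer-orbit speed at r₂: v_a = √[μ(2/r₂ − 1/a_t)] = 6.4130 km/s.
Second burn Δv₂ = |v₂ − v_a| = 3.958 km/s.
Δv = Δv₁ + Δv₂ = 5.800 + 3.958 = 9.758 km/s.

Δv = 9760 m/s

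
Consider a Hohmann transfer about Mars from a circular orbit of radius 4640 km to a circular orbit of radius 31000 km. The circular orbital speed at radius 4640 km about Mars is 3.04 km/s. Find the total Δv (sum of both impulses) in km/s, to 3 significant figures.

Δv = 1.55 km/s

From the circular-orbit relation v² = μ/r at r = 4640 km: μ = v²r = (3.04)² × 4640 = 42881.0 km³/s².
The Hohmann ellipse has a_t = (r₁ + r₂)/2 = 17820 km.
At r₁ the circular-orbit speed is v₁ = √(μ/r₁) = 3.0400 km/s.
Transfer-orbit speed at r₁ (vis-viva equation): v_p = √[μ(2/r₁ − 1/a_t)] = 4.0096 km/s.
First burn Δv₁ = |v_p − v₁| = 0.9696 km/s.
Circular speed at r₂: v₂ = √(μ/r₂) = 1.17612 km/s.
Transfer-orbit speed at r₂: v_a = √[μ(2/r₂ − 1/a_t)] = 0.600146 km/s.
Second burn Δv₂ = |v₂ − v_a| = 0.5760 km/s.
Δv = Δv₁ + Δv₂ = 0.9696 + 0.5760 = 1.546 km/s.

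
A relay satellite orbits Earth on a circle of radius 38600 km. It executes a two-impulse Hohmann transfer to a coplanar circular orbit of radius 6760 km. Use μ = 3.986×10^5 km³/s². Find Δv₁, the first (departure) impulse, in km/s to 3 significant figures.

Semi-major axis of the transfer orbit: a_t = (38600 + 6760)/2 = 22680 km.
Circular speed at r = 38600 km: v_c = √(μ/r) = 3.213 km/s.
Vis-viva on the transfer ellipse at r = 38600 km gives v_t = √[μ(2/r − 1/a_t)] = 1.754 km/s.
Δv₁ = |v_t − v_c| = |1.754 − 3.213| = 1.459 km/s.

Δv₁ = 1.46 km/s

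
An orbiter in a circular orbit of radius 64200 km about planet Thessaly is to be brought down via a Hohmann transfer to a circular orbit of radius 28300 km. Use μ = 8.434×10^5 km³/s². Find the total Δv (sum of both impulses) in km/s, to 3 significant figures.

The Hohmann ellipse has a_t = (r₁ + r₂)/2 = 46250 km.
Circular speed at r₁: v₁ = √(μ/r₁) = √(8.434×10^5/64200) = 3.6245 km/s.
On the transfer ellipse at r₁, vis-viva gives v_a = √[μ(2/r₁ − 1/a_t)] = 2.8352 km/s.
First burn Δv₁ = |v_a − v₁| = 0.7893 km/s.
Circular speed at r₂: v₂ = √(μ/r₂) = 5.4591 km/s.
Transfer-orbit speed at r₂: v_p = √[μ(2/r₂ − 1/a_t)] = 6.4318 km/s.
Second burn Δv₂ = |v₂ − v_p| = 0.9727 km/s.
Total Δv = Δv₁ + Δv₂ = 1.762 km/s.

Δv = 1.76 km/s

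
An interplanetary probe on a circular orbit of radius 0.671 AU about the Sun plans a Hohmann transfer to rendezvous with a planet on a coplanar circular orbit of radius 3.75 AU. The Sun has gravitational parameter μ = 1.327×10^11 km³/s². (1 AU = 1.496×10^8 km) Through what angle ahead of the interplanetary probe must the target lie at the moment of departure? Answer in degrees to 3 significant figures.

In km: r₁ = 0.671 × 1.496×10^8 = 1.003816×10^8 km; r₂ = 3.75 × 1.496×10^8 = 5.610×10^8 km.
Transfer-ellipse semi-major axis a_t = (r₁ + r₂)/2 = (1.003816×10^8 + 5.610×10^8)/2 = 3.306908×10^8 km.
Transfer time t = π√(a_t³/μ) = 5.1862×10^7 s.
The target's mean motion on its circular orbit is ω₂ = √(μ/r₂³) = 2.7415×10^-8 rad/s.
Angle swept by the target during transfer: ω₂·t = 1.4218 rad = 81.46°.
The interplanetary probe traverses 180° on the transfer ellipse, so the target must lead by 180° − 81.46° = 98.5°.

φ = 98.5°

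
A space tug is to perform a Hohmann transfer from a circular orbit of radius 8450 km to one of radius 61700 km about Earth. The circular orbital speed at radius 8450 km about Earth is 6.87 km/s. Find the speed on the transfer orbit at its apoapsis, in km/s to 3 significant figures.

v = 1.25 km/s

From the circular-orbit relation v² = μ/r at r = 8450 km: μ = v²r = (6.87)² × 8450 = 3.98814×10^5 km³/s².
Semi-major axis of the transfer orbit: a_t = (8450 + 61700)/2 = 35075 km.
The apoapsis of the transfer ellipse is at r = 61700 km.
From the vis-viva equation, v = √[μ(2/r − 1/a_t)] = 1.248 km/s.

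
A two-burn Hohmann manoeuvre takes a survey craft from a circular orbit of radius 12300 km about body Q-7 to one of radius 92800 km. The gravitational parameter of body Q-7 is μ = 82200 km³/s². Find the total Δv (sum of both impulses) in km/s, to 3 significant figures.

The Hohmann ellipse has a_t = (r₁ + r₂)/2 = 52550 km.
At r₁ the circular-orbit speed is v₁ = √(μ/r₁) = 2.5851 km/s.
Transfer-orbit speed at r₁ (vis-viva equation): v_p = √[μ(2/r₁ − 1/a_t)] = 3.4353 km/s.
First burn Δv₁ = |v_p − v₁| = 0.8502 km/s.
Circular speed at r₂: v₂ = √(μ/r₂) = 0.94116 km/s.
Transfer-orbit speed at r₂: v_a = √[μ(2/r₂ − 1/a_t)] = 0.45533 km/s.
Second burn Δv₂ = |v₂ − v_a| = 0.4858 km/s.
Δv = Δv₁ + Δv₂ = 0.8502 + 0.4858 = 1.336 km/s.

Δv = 1.34 km/s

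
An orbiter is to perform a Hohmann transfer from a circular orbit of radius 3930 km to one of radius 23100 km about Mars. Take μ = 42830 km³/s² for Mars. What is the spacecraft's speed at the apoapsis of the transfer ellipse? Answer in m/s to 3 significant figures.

Transfer-ellipse semi-major axis a_t = (r₁ + r₂)/2 = (3930 + 23100)/2 = 13515 km.
At apoapsis, r = 23100 km.
Vis-viva: v = √[μ(2/r − 1/a_t)] = √[42830 × (2/23100 − 1/13515)] = 0.7343 km/s.

v = 734 m/s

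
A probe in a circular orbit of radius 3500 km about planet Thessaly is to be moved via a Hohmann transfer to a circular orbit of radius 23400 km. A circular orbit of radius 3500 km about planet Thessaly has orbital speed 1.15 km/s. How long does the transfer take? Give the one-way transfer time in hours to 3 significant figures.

t = 20.0 hours

From the circular-orbit relation v² = μ/r at r = 3500 km: μ = v²r = (1.15)² × 3500 = 4628.75 km³/s².
Semi-major axis of the transfer orbit: a_t = (3500 + 23400)/2 = 13450 km.
Half the transfer-orbit period gives t = π√(a_t³/μ) = 72030 s.
Converting: 72030 s ÷ 3600 s/hour = 20.0 hours.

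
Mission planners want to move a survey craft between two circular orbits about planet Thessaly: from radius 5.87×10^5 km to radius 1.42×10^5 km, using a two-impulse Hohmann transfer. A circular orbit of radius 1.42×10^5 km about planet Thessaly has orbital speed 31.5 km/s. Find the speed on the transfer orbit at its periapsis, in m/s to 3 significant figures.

v = 40000 m/s

From the circular-orbit relation v² = μ/r at r = 1.42×10^5 km: μ = v²r = (31.5)² × 1.42×10^5 = 1.40900×10^8 km³/s².
The Hohmann ellipse has a_t = (r₁ + r₂)/2 = 3.645×10^5 km.
At periapsis, r = 1.420×10^5 km.
Vis-viva: v = √[μ(2/r − 1/a_t)] = √[1.40900×10^8 × (2/1.420×10^5 − 1/3.645×10^5)] = 39.97 km/s.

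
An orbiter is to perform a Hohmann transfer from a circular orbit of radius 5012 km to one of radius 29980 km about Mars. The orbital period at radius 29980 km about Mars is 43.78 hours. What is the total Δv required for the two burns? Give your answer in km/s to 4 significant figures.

From Kepler's third law T² = 4π²r³/μ at r = 29980 km, T = 43.78 hours = 43.78 × 3600 s = 1.57608×10^5 s: μ = 4π²r³/T² = 42825.1 km³/s².
Semi-major axis of the transfer orbit: a_t = (5012 + 29980)/2 = 17496 km.
At r₁ the circular-orbit speed is v₁ = √(μ/r₁) = 2.9231 km/s.
Transfer-orbit speed at r₁ (vis-viva equation): v_p = √[μ(2/r₁ − 1/a_t)] = 3.8264 km/s.
First burn Δv₁ = |v_p − v₁| = 0.9033 km/s.
Circular speed at r₂: v₂ = √(μ/r₂) = 1.1952 km/s.
Transfer-orbit speed at r₂: v_a = √[μ(2/r₂ − 1/a_t)] = 0.63969 km/s.
Second burn Δv₂ = |v₂ − v_a| = 0.5555 km/s.
Δv = Δv₁ + Δv₂ = 0.9033 + 0.5555 = 1.459 km/s.

Δv = 1.459 km/s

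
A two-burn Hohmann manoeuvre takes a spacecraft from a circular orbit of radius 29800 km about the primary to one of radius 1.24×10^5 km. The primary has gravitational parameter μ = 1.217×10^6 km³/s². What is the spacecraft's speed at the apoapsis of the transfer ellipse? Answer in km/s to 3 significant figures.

v = 1.95 km/s

Transfer-ellipse semi-major axis a_t = (r₁ + r₂)/2 = (29800 + 1.240×10^5)/2 = 76900 km.
At apoapsis, r = 1.240×10^5 km.
Applying v² = μ(2/r − 1/a_t): v = 1.950 km/s.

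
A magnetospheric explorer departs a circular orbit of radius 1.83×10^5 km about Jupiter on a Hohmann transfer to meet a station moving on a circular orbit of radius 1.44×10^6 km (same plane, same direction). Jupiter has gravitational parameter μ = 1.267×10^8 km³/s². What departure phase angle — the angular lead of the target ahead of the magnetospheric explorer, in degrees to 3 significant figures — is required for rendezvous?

The Hohmann ellipse has a_t = (r₁ + r₂)/2 = 8.115×10^5 km.
The half-period of the transfer ellipse is t = π√(a_t³/μ) = 2.040×10^5 s.
Target angular speed ω₂ = √(μ/r₂³) = 6.514×10^-6 rad/s.
Angle swept by the target during transfer: ω₂·t = 1.329 rad = 76.15°.
Arrival is 180° from departure on the ellipse, so φ = 180° − 76.15° = 104°.

φ = 104°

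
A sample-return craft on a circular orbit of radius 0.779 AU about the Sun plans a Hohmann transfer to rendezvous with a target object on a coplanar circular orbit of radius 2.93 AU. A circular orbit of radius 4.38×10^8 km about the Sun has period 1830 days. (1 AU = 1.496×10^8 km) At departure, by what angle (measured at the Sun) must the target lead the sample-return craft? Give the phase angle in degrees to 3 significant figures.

φ = 89.4°

From Kepler's third law T² = 4π²r³/μ at r = 4.38×10^8 km, T = 1830 days = 1830 × 86400 s = 1.58112×10^8 s: μ = 4π²r³/T² = 1.32694×10^11 km³/s².
In km: r₁ = 0.779 × 1.496×10^8 = 1.165384×10^8 km; r₂ = 2.93 × 1.496×10^8 = 4.38328×10^8 km.
Transfer-ellipse semi-major axis a_t = (r₁ + r₂)/2 = (1.165384×10^8 + 4.38328×10^8)/2 = 2.774332×10^8 km.
Transfer time t = π√(a_t³/μ) = 3.985×10^7 s.
The target's mean motion on its circular orbit is ω₂ = √(μ/r₂³) = 3.969×10^-8 rad/s.
Angle swept by the target during transfer: ω₂·t = 1.582 rad = 90.64°.
The sample-return craft traverses 180° on the transfer ellipse, so the target must lead by 180° − 90.64° = 89.4°.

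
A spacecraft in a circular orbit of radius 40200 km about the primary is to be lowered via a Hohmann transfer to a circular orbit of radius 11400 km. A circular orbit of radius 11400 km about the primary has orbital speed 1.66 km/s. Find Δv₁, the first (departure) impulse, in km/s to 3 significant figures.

From the circular-orbit relation v² = μ/r at r = 11400 km: μ = v²r = (1.66)² × 11400 = 31413.8 km³/s².
Transfer-ellipse semi-major axis a_t = (r₁ + r₂)/2 = (40200 + 11400)/2 = 25800 km.
Circular speed at r = 40200 km: v_c = √(μ/r) = 0.8840 km/s.
Transfer-orbit speed at the same r (vis-viva, a = a_t): v_t = √[μ(2/r − 1/a_t)] = 0.5876 km/s.
Δv₁ = |v_t − v_c| = |0.5876 − 0.8840| = 0.2964 km/s.

Δv₁ = 0.296 km/s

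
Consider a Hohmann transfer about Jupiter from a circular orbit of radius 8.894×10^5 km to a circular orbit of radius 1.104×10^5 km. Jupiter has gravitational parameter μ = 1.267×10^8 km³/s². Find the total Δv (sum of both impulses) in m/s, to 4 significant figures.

Semi-major axis of the transfer orbit: a_t = (8.894×10^5 + 1.104×10^5)/2 = 4.999×10^5 km.
Circular speed at r₁: v₁ = √(μ/r₁) = √(1.267×10^8/8.894×10^5) = 11.9355 km/s.
On the transfer ellipse at r₁, vis-viva gives v_a = √[μ(2/r₁ − 1/a_t)] = 5.60896 km/s.
First burn Δv₁ = |v_a − v₁| = 6.327 km/s.
At r₂, v₂ = √(μ/r₂) = 33.88 km/s.
Transfer-orbit speed at r₂: v_p = √[μ(2/r₂ − 1/a_t)] = 45.19 km/s.
Second burn Δv₂ = |v₂ − v_p| = 11.31 km/s.
Total Δv = Δv₁ + Δv₂ = 17.64 km/s.

Δv = 17640 m/s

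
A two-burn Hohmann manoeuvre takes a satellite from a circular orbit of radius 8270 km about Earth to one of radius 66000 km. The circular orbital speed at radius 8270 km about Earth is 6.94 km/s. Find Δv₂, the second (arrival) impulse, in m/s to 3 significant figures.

Δv₂ = 1300 m/s

From the circular-orbit relation v² = μ/r at r = 8270 km: μ = v²r = (6.94)² × 8270 = 3.98313×10^5 km³/s².
The Hohmann ellipse has a_t = (r₁ + r₂)/2 = 37135 km.
Circular speed at r = 66000 km: v_c = √(μ/r) = 2.4566 km/s.
Transfer-orbit speed at the same r (vis-viva, a = a_t): v_t = √[μ(2/r − 1/a_t)] = 1.1593 km/s.
Δv₂ = |v_t − v_c| = |1.1593 − 2.4566| = 1.297 km/s.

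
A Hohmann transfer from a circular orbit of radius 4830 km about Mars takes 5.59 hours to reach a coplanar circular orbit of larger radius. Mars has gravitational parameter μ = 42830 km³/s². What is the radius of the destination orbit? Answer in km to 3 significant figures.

r₂ = 19300 km

Transfer time t = 5.59 hours = 20124 s, and t = π√(a_t³/μ).
So a_t = (μ t²/π²)^(1/3) = (42830 × (20124)² / π²)^(1/3) = 12068 km.
Since a_t = (r₁ + r₂)/2, r₂ = 2a_t − r₁ = 2×12068 − 4830 = 19306 km.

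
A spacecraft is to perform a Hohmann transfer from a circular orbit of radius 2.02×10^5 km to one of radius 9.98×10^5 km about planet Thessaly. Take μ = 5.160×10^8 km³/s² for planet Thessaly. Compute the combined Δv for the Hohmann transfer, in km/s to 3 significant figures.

Δv = 24.2 km/s

Transfer-ellipse semi-major axis a_t = (r₁ + r₂)/2 = (2.020×10^5 + 9.980×10^5)/2 = 6.000×10^5 km.
At r₁ the circular-orbit speed is v₁ = √(μ/r₁) = 50.542 km/s.
Transfer-orbit speed at r₁ (v² = μ(2/r − 1/a)): v_p = √[μ(2/r₁ − 1/a_t)] = 65.184 km/s.
First burn Δv₁ = |v_p − v₁| = 14.642 km/s.
Circular speed at r₂: v₂ = √(μ/r₂) = 22.7384 km/s.
Transfer-orbit speed at r₂: v_a = √[μ(2/r₂ − 1/a_t)] = 13.1935 km/s.
Second burn Δv₂ = |v₂ − v_a| = 9.5449 km/s.
Total Δv = Δv₁ + Δv₂ = 24.19 km/s.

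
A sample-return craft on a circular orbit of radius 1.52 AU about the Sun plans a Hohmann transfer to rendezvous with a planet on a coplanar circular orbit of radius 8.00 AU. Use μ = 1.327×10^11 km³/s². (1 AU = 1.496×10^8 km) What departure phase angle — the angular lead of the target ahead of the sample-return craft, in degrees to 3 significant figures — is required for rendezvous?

In km: r₁ = 1.52 × 1.496×10^8 = 2.27392×10^8 km; r₂ = 8.00 × 1.496×10^8 = 1.1968×10^9 km.
Transfer-ellipse semi-major axis a_t = (r₁ + r₂)/2 = (2.27392×10^8 + 1.1968×10^9)/2 = 7.12096×10^8 km.
Transfer time t = π√(a_t³/μ) = 1.6388×10^8 s.
Target angular speed ω₂ = √(μ/r₂³) = 8.7984×10^-9 rad/s.
Angle swept by the target during transfer: ω₂·t = 1.4419 rad = 82.61°.
The sample-return craft traverses 180° on the transfer ellipse, so the target must lead by 180° − 82.61° = 97.4°.

φ = 97.4°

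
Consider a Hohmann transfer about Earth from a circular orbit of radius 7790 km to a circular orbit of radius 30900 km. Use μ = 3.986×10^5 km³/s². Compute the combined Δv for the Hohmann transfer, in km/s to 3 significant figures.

Semi-major axis of the transfer orbit: a_t = (7790 + 30900)/2 = 19345 km.
Circular speed at r₁: v₁ = √(μ/r₁) = √(3.986×10^5/7790) = 7.15319 km/s.
Transfer-orbit speed at r₁ (vis-viva): v_p = √[μ(2/r₁ − 1/a_t)] = 9.04055 km/s.
First burn Δv₁ = |v_p − v₁| = 1.8874 km/s.
At r₂, v₂ = √(μ/r₂) = 3.59161 km/s.
Transfer-orbit speed at r₂: v_a = √[μ(2/r₂ − 1/a_t)] = 2.27915 km/s.
Second burn Δv₂ = |v₂ − v_a| = 1.3125 km/s.
Δv = Δv₁ + Δv₂ = 1.8874 + 1.3125 = 3.200 km/s.

Δv = 3.20 km/s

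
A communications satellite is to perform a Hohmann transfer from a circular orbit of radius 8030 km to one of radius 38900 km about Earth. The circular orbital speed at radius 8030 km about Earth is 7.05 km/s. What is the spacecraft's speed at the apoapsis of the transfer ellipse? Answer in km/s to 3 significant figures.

From the circular-orbit relation v² = μ/r at r = 8030 km: μ = v²r = (7.05)² × 8030 = 3.99111×10^5 km³/s².
The Hohmann ellipse has a_t = (r₁ + r₂)/2 = 23465 km.
The apoapsis of the transfer ellipse is at r = 38900 km.
Vis-viva: v = √[μ(2/r − 1/a_t)] = √[3.99111×10^5 × (2/38900 − 1/23465)] = 1.874 km/s.

v = 1.87 km/s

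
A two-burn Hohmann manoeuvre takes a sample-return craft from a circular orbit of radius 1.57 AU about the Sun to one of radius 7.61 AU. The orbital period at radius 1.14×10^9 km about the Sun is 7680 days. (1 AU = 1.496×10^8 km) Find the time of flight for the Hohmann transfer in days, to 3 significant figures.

From Kepler's third law T² = 4π²r³/μ at r = 1.14×10^9 km, T = 7680 days = 7680 × 86400 s = 6.63552×10^8 s: μ = 4π²r³/T² = 1.32839×10^11 km³/s².
In km: r₁ = 1.57 × 1.496×10^8 = 2.34872×10^8 km; r₂ = 7.61 × 1.496×10^8 = 1.138456×10^9 km.
Semi-major axis of the transfer orbit: a_t = (2.34872×10^8 + 1.138456×10^9)/2 = 6.86664×10^8 km.
By Kepler's third law the transfer-orbit period is T = 2π√(a_t³/μ), so t = T/2 = 1.551×10^8 s.
Converting: 1.551×10^8 s ÷ 86400 s/day = 1800 days.

t = 1800 days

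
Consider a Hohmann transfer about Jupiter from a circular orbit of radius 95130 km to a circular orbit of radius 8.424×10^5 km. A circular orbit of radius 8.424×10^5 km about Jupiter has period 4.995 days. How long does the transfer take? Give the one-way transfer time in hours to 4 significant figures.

From Kepler's third law T² = 4π²r³/μ at r = 8.424×10^5 km, T = 4.995 days = 4.995 × 86400 s = 4.31568×10^5 s: μ = 4π²r³/T² = 1.26712×10^8 km³/s².
The Hohmann ellipse has a_t = (r₁ + r₂)/2 = 4.68765×10^5 km.
Half the transfer-orbit period gives t = π√(a_t³/μ) = 89570 s.
Converting: 89570 s ÷ 3600 s/hour = 24.88 hours.

t = 24.88 hours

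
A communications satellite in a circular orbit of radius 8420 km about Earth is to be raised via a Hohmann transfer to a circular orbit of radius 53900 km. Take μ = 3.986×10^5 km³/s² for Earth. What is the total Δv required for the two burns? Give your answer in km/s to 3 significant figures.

Δv = 3.47 km/s

Transfer-ellipse semi-major axis a_t = (r₁ + r₂)/2 = (8420 + 53900)/2 = 31160 km.
Circular speed at r₁: v₁ = √(μ/r₁) = √(3.986×10^5/8420) = 6.880 km/s.
On the transfer ellipse at r₁, v² = μ(2/r − 1/a) gives v_p = √[μ(2/r₁ − 1/a_t)] = 9.049 km/s.
First burn Δv₁ = |v_p − v₁| = 2.169 km/s.
At r₂, v₂ = √(μ/r₂) = 2.7194 km/s.
Transfer-orbit speed at r₂: v_a = √[μ(2/r₂ − 1/a_t)] = 1.4136 km/s.
Second burn Δv₂ = |v₂ − v_a| = 1.306 km/s.
Total Δv = Δv₁ + Δv₂ = 3.475 km/s.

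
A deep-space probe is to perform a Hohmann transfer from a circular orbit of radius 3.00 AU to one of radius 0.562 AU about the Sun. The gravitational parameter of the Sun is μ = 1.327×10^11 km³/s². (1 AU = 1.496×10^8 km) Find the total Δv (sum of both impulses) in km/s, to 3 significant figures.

Δv = 19.4 km/s

In km: r₁ = 3.00 × 1.496×10^8 = 4.488×10^8 km; r₂ = 0.562 × 1.496×10^8 = 8.40752×10^7 km.
Transfer-ellipse semi-major axis a_t = (r₁ + r₂)/2 = (4.488×10^8 + 8.40752×10^7)/2 = 2.664376×10^8 km.
At r₁ the circular-orbit speed is v₁ = √(μ/r₁) = 17.195 km/s.
Transfer-orbit speed at r₁ (vis-viva equation): v_a = √[μ(2/r₁ − 1/a_t)] = 9.6593 km/s.
First burn Δv₁ = |v_a − v₁| = 7.536 km/s.
At r₂, v₂ = √(μ/r₂) = 39.73 km/s.
Transfer-orbit speed at r₂: v_p = √[μ(2/r₂ − 1/a_t)] = 51.56 km/s.
Second burn Δv₂ = |v₂ − v_p| = 11.83 km/s.
Δv = Δv₁ + Δv₂ = 7.536 + 11.83 = 19.37 km/s.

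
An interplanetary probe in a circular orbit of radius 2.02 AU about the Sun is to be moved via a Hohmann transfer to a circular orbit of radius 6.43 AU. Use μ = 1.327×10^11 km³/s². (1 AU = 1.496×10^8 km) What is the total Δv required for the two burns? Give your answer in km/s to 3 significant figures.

Δv = 8.52 km/s

In km: r₁ = 2.02 × 1.496×10^8 = 3.02192×10^8 km; r₂ = 6.43 × 1.496×10^8 = 9.61928×10^8 km.
The Hohmann ellipse has a_t = (r₁ + r₂)/2 = 6.3206×10^8 km.
Circular speed at r₁: v₁ = √(μ/r₁) = √(1.327×10^11/3.02192×10^8) = 20.9553 km/s.
Transfer-orbit speed at r₁ (vis-viva): v_p = √[μ(2/r₁ − 1/a_t)] = 25.8515 km/s.
First burn Δv₁ = |v_p − v₁| = 4.896 km/s.
At r₂, v₂ = √(μ/r₂) = 11.745 km/s.
Transfer-orbit speed at r₂: v_a = √[μ(2/r₂ − 1/a_t)] = 8.1213 km/s.
Second burn Δv₂ = |v₂ − v_a| = 3.624 km/s.
Δv = Δv₁ + Δv₂ = 4.896 + 3.624 = 8.520 km/s.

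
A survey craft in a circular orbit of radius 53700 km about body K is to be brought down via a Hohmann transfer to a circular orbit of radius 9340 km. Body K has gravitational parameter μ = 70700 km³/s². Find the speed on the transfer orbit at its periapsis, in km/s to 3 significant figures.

v = 3.59 km/s

Semi-major axis of the transfer orbit: a_t = (53700 + 9340)/2 = 31520 km.
The periapsis of the transfer ellipse is at r = 9340 km.
Vis-viva: v = √[μ(2/r − 1/a_t)] = √[70700 × (2/9340 − 1/31520)] = 3.591 km/s.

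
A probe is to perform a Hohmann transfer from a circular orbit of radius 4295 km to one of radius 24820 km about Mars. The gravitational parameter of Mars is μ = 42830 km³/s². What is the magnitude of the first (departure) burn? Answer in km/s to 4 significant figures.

Δv₁ = 0.9655 km/s

Transfer-ellipse semi-major axis a_t = (r₁ + r₂)/2 = (4295 + 24820)/2 = 14557.5 km.
Circular speed at r = 4295 km: v_c = √(μ/r) = 3.15786 km/s.
Vis-viva on the transfer ellipse at r = 4295 km gives v_t = √[μ(2/r − 1/a_t)] = 4.12335 km/s.
Δv₁ = |v_t − v_c| = |4.12335 − 3.15786| = 0.9655 km/s.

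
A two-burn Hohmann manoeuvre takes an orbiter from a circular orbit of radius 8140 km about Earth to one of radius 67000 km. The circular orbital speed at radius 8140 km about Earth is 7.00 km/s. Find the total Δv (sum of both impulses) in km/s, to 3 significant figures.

Δv = 3.65 km/s

From the circular-orbit relation v² = μ/r at r = 8140 km: μ = v²r = (7.00)² × 8140 = 3.98860×10^5 km³/s².
Transfer-ellipse semi-major axis a_t = (r₁ + r₂)/2 = (8140 + 67000)/2 = 37570 km.
At r₁ the circular-orbit speed is v₁ = √(μ/r₁) = 7.000 km/s.
On the transfer ellipse at r₁, v² = μ(2/r − 1/a) gives v_p = √[μ(2/r₁ − 1/a_t)] = 9.348 km/s.
First burn Δv₁ = |v_p − v₁| = 2.348 km/s.
Circular speed at r₂: v₂ = √(μ/r₂) = 2.440 km/s.
Transfer-orbit speed at r₂: v_a = √[μ(2/r₂ − 1/a_t)] = 1.136 km/s.
Second burn Δv₂ = |v₂ − v_a| = 1.304 km/s.
Δv = Δv₁ + Δv₂ = 2.348 + 1.304 = 3.652 km/s.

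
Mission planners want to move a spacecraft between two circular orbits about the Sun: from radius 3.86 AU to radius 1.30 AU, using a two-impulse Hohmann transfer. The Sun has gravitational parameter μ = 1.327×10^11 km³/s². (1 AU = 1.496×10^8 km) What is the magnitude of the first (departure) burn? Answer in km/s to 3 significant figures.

In km: r₁ = 3.86 × 1.496×10^8 = 5.77456×10^8 km; r₂ = 1.30 × 1.496×10^8 = 1.9448×10^8 km.
Transfer-ellipse semi-major axis a_t = (r₁ + r₂)/2 = (5.77456×10^8 + 1.9448×10^8)/2 = 3.85968×10^8 km.
Circular speed at r = 5.77456×10^8 km: v_c = √(μ/r) = 15.1592 km/s.
Transfer-orbit speed at the same r (vis-viva, a = a_t): v_t = √[μ(2/r − 1/a_t)] = 10.7606 km/s.
Δv₁ = |v_t − v_c| = |10.7606 − 15.1592| = 4.399 km/s.

Δv₁ = 4.40 km/s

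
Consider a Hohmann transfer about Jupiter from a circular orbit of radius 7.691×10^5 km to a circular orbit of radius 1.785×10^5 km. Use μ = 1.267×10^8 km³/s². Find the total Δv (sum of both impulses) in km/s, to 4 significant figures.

The Hohmann ellipse has a_t = (r₁ + r₂)/2 = 4.738×10^5 km.
At r₁ the circular-orbit speed is v₁ = √(μ/r₁) = 12.835 km/s.
Transfer-orbit speed at r₁ (v² = μ(2/r − 1/a)): v_a = √[μ(2/r₁ − 1/a_t)] = 7.8780 km/s.
First burn Δv₁ = |v_a − v₁| = 4.957 km/s.
At r₂, v₂ = √(μ/r₂) = 26.642 km/s.
Transfer-orbit speed at r₂: v_p = √[μ(2/r₂ − 1/a_t)] = 33.944 km/s.
Second burn Δv₂ = |v₂ − v_p| = 7.302 km/s.
Total Δv = Δv₁ + Δv₂ = 12.26 km/s.

Δv = 12.26 km/s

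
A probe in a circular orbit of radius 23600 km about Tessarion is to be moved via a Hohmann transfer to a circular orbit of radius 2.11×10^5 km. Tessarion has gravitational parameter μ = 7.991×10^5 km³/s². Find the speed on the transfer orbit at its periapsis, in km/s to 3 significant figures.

v = 7.80 km/s

The Hohmann ellipse has a_t = (r₁ + r₂)/2 = 1.173×10^5 km.
The periapsis of the transfer ellipse is at r = 23600 km.
Applying v² = μ(2/r − 1/a_t): v = 7.804 km/s.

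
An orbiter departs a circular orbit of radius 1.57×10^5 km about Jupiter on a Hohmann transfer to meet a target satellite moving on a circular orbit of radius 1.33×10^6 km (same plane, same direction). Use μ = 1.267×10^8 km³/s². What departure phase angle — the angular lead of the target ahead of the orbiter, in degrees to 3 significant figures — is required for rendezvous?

φ = 105°

Transfer-ellipse semi-major axis a_t = (r₁ + r₂)/2 = (1.570×10^5 + 1.330×10^6)/2 = 7.435×10^5 km.
Transfer time t = π√(a_t³/μ) = 1.789×10^5 s.
Target angular speed ω₂ = √(μ/r₂³) = 7.339×10^-6 rad/s.
Angle swept by the target during transfer: ω₂·t = 1.313 rad = 75.23°.
The orbiter traverses 180° on the transfer ellipse, so the target must lead by 180° − 75.23° = 105°.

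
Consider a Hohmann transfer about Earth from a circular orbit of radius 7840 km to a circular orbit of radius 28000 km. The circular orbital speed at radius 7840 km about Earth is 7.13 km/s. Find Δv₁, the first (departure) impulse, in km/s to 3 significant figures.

From the circular-orbit relation v² = μ/r at r = 7840 km: μ = v²r = (7.13)² × 7840 = 3.98561×10^5 km³/s².
The Hohmann ellipse has a_t = (r₁ + r₂)/2 = 17920 km.
Circular speed at r = 7840 km: v_c = √(μ/r) = 7.130 km/s.
Transfer-orbit speed at the same r (vis-viva, a = a_t): v_t = √[μ(2/r − 1/a_t)] = 8.912 km/s.
Δv₁ = |v_t − v_c| = |8.912 − 7.130| = 1.782 km/s.

Δv₁ = 1.78 km/s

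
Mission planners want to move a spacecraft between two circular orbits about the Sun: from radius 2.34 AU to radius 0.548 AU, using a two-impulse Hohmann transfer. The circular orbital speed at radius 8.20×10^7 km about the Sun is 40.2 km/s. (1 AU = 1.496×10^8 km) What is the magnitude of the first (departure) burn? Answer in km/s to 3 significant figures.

From the circular-orbit relation v² = μ/r at r = 8.20×10^7 km: μ = v²r = (40.2)² × 8.20×10^7 = 1.32515×10^11 km³/s².
In km: r₁ = 2.34 × 1.496×10^8 = 3.50064×10^8 km; r₂ = 0.548 × 1.496×10^8 = 8.19808×10^7 km.
The Hohmann ellipse has a_t = (r₁ + r₂)/2 = 2.160224×10^8 km.
Circular speed at r = 3.50064×10^8 km: v_c = √(μ/r) = 19.46 km/s.
Vis-viva on the transfer ellipse at r = 3.50064×10^8 km gives v_t = √[μ(2/r − 1/a_t)] = 11.99 km/s.
Δv₁ = |v_t − v_c| = |11.99 − 19.46| = 7.470 km/s.

Δv₁ = 7.47 km/s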